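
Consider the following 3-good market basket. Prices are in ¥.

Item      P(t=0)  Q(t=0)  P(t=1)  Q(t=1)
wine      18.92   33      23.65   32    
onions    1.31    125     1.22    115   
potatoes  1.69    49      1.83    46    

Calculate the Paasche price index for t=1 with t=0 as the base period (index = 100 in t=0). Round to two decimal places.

117.68

Paasche price index uses current-period quantities as weights.
ΣP(t=1)·Q(t=1) = 23.65×32 + 1.22×115 + 1.83×46 = 756.8 + 140.3 + 84.18 = 981.28
ΣP(t=0)·Q(t=1) = 18.92×32 + 1.31×115 + 1.69×46 = 605.44 + 150.65 + 77.74 = 833.83
Index = 981.28 / 833.83 × 100 = 117.6835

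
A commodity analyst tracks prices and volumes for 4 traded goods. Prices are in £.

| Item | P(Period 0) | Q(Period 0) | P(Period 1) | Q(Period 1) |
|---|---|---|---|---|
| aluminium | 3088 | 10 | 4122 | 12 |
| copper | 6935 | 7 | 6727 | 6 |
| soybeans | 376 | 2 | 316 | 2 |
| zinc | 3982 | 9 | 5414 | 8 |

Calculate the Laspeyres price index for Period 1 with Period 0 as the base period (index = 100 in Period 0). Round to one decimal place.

118.7

Laspeyres price index uses base-period quantities as weights.
ΣP(Period 1)·Q(Period 0) = 4122×10 + 6727×7 + 316×2 + 5414×9 = 41220 + 47089 + 632 + 48726 = 137667
ΣP(Period 0)·Q(Period 0) = 3088×10 + 6935×7 + 376×2 + 3982×9 = 30880 + 48545 + 752 + 35838 = 116015
Index = 137667 / 116015 × 100 = 118.6631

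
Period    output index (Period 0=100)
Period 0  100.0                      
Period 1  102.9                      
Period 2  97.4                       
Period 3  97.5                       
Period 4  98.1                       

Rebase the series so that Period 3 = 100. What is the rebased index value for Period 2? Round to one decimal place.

Rebased(Period 2) = 97.4 / 97.5 × 100 = 99.8974

99.9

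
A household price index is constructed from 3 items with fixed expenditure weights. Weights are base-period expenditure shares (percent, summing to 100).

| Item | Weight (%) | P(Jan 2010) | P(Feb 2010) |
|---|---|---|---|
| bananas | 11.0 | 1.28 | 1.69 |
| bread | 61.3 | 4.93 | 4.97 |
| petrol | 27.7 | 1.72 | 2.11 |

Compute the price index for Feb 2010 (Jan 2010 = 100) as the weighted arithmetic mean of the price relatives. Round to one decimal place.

bananas: 11.0 × (1.69/1.28) = 11.0 × 1.320312 = 14.5234
bread: 61.3 × (4.97/4.93) = 61.3 × 1.008114 = 61.7974
petrol: 27.7 × (2.11/1.72) = 27.7 × 1.226744 = 33.9808
Index = Σ wᵢ·(p₁ᵢ/p₀ᵢ) = 14.5234 + 61.7974 + 33.9808 = 110.3016

110.3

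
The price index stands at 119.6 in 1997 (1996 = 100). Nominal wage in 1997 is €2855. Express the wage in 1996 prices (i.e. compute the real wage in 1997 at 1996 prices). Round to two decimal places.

Real = Nominal ÷ (Index/100) = 2855 ÷ (119.6/100)
     = 2855 ÷ 1.196 = 2387.1237

2387.12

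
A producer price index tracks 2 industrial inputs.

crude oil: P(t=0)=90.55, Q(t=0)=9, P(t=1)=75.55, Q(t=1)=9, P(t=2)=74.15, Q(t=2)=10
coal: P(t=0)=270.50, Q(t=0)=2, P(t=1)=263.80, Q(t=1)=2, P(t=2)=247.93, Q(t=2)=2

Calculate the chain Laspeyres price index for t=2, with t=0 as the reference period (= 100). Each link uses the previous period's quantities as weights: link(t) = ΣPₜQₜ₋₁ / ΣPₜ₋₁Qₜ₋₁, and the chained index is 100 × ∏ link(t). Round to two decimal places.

85.79

Link t=0→t=1:
ΣP(t=1)Q(t=0) = 75.55×9 + 263.80×2 = 679.95 + 527.6 = 1207.55
ΣP(t=0)Q(t=0) = 90.55×9 + 270.50×2 = 814.95 + 541 = 1355.95
link = 1207.55/1355.95 = 0.890556
Link t=1→t=2:
ΣP(t=2)Q(t=1) = 74.15×9 + 247.93×2 = 667.35 + 495.86 = 1163.21
ΣP(t=1)Q(t=1) = 75.55×9 + 263.80×2 = 679.95 + 527.6 = 1207.55
link = 1163.21/1207.55 = 0.963281
Chained index = 100 × 0.890556 × 0.963281 = 85.7856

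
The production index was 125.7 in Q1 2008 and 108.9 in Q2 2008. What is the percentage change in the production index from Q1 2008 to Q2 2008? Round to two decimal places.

-13.37%

Change = (108.9 − 125.7) / 125.7 × 100
       = -16.8 / 125.7 × 100 = -13.3652%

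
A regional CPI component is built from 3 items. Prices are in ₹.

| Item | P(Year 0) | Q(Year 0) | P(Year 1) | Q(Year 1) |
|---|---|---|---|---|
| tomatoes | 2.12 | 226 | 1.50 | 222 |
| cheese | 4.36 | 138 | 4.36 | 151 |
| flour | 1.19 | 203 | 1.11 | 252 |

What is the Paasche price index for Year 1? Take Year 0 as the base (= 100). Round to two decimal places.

88.96

Paasche price index uses current-period quantities as weights.
ΣP(Year 1)·Q(Year 1) = 1.50×222 + 4.36×151 + 1.11×252 = 333 + 658.36 + 279.72 = 1271.08
ΣP(Year 0)·Q(Year 1) = 2.12×222 + 4.36×151 + 1.19×252 = 470.64 + 658.36 + 299.88 = 1428.88
Index = 1271.08 / 1428.88 × 100 = 88.9564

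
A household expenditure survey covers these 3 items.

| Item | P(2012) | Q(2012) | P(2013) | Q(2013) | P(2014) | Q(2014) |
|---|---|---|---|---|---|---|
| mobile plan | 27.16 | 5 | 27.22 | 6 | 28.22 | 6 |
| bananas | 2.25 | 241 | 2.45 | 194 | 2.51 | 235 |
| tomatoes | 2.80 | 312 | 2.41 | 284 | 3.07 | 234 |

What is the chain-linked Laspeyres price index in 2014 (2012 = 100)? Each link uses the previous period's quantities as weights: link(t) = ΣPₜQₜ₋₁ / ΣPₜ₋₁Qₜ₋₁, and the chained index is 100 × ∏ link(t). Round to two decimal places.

110.05

Link 2012→2013:
ΣP(2013)Q(2012) = 27.22×5 + 2.45×241 + 2.41×312 = 136.1 + 590.45 + 751.92 = 1478.47
ΣP(2012)Q(2012) = 27.16×5 + 2.25×241 + 2.80×312 = 135.8 + 542.25 + 873.6 = 1551.65
link = 1478.47/1551.65 = 0.952837
Link 2013→2014:
ΣP(2014)Q(2013) = 28.22×6 + 2.51×194 + 3.07×284 = 169.32 + 486.94 + 871.88 = 1528.14
ΣP(2013)Q(2013) = 27.22×6 + 2.45×194 + 2.41×284 = 163.32 + 475.3 + 684.44 = 1323.06
link = 1528.14/1323.06 = 1.155004
Chained index = 100 × 0.952837 × 1.155004 = 110.0531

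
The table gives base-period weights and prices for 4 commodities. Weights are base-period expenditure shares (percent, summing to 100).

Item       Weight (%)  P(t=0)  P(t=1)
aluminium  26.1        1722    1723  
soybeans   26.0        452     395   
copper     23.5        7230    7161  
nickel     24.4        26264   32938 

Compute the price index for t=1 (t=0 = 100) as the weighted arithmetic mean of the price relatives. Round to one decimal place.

102.7

aluminium: 26.1 × (1723/1722) = 26.1 × 1.000581 = 26.1152
soybeans: 26.0 × (395/452) = 26.0 × 0.873894 = 22.7212
copper: 23.5 × (7161/7230) = 23.5 × 0.990456 = 23.2757
nickel: 24.4 × (32938/26264) = 24.4 × 1.254112 = 30.6003
Index = Σ wᵢ·(p₁ᵢ/p₀ᵢ) = 26.1152 + 22.7212 + 23.2757 + 30.6003 = 102.7125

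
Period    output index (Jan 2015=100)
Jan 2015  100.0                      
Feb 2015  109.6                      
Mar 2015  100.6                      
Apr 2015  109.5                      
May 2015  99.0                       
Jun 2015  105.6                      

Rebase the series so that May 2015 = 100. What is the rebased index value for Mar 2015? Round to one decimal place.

101.6

Rebased(Mar 2015) = 100.6 / 99.0 × 100 = 101.6162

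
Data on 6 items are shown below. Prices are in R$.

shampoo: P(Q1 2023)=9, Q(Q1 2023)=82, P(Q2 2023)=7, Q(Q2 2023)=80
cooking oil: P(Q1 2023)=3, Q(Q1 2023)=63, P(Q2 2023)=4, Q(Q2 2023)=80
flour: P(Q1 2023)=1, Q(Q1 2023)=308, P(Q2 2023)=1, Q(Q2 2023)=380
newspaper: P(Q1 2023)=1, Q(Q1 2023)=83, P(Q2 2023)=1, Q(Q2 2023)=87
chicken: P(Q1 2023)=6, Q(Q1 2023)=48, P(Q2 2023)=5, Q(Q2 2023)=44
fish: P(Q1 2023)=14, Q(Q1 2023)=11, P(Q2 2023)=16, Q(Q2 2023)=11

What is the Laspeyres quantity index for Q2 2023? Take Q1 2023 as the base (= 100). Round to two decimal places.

Laspeyres quantity index uses base-period prices as weights.
ΣP(Q1 2023)·Q(Q2 2023) = 9×80 + 3×80 + 1×380 + 1×87 + 6×44 + 14×11 = 720 + 240 + 380 + 87 + 264 + 154 = 1845
ΣP(Q1 2023)·Q(Q1 2023) = 9×82 + 3×63 + 1×308 + 1×83 + 6×48 + 14×11 = 738 + 189 + 308 + 83 + 288 + 154 = 1760
Index = 1845 / 1760 × 100 = 104.8295

104.83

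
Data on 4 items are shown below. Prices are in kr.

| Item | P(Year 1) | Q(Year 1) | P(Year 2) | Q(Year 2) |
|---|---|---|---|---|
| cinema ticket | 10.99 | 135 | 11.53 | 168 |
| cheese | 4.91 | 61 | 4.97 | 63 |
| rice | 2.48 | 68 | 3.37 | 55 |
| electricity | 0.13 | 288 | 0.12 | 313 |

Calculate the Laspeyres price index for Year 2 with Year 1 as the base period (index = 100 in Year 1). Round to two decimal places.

Laspeyres price index uses base-period quantities as weights.
ΣP(Year 2)·Q(Year 1) = 11.53×135 + 4.97×61 + 3.37×68 + 0.12×288 = 1556.55 + 303.17 + 229.16 + 34.56 = 2123.44
ΣP(Year 1)·Q(Year 1) = 10.99×135 + 4.91×61 + 2.48×68 + 0.13×288 = 1483.65 + 299.51 + 168.64 + 37.44 = 1989.24
Index = 2123.44 / 1989.24 × 100 = 106.7463

106.75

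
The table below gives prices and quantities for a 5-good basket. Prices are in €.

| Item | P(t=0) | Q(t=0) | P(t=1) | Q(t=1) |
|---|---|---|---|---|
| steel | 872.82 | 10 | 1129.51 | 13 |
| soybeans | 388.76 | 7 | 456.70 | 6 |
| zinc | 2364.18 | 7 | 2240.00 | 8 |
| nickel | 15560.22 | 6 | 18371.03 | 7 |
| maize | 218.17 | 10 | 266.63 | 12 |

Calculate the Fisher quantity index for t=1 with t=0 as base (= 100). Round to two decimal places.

Laspeyres component (base-period weights):
ΣP(t=0)Q(t=1) = 872.82×13 + 388.76×6 + 2364.18×8 + 15560.22×7 + 218.17×12 = 11346.66 + 2332.56 + 18913.44 + 108921.54 + 2618.04 = 144132.24
ΣP(t=0)Q(t=0) = 872.82×10 + 388.76×7 + 2364.18×7 + 15560.22×6 + 218.17×10 = 8728.2 + 2721.32 + 16549.26 + 93361.32 + 2181.7 = 123541.8
L = 144132.24 / 123541.8 × 100 = 116.6668
Paasche component (current-period weights):
ΣP(t=1)Q(t=1) = 1129.51×13 + 456.70×6 + 2240.00×8 + 18371.03×7 + 266.63×12 = 14683.63 + 2740.2 + 17920 + 128597.21 + 3199.56 = 167140.6
ΣP(t=1)Q(t=0) = 1129.51×10 + 456.70×7 + 2240.00×7 + 18371.03×6 + 266.63×10 = 11295.1 + 3196.9 + 15680 + 110226.18 + 2666.3 = 143064.48
P = 167140.6 / 143064.48 × 100 = 116.8289
Fisher = √(L × P) = √(116.6668 × 116.8289) = 116.7478

116.75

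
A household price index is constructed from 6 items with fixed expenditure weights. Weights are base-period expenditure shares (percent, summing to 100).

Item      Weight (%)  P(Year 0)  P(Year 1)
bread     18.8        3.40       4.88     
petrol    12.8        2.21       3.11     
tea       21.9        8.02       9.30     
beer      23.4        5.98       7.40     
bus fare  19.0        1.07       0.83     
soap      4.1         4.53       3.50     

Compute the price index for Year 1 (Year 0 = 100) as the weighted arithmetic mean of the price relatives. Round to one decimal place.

117.3

bread: 18.8 × (4.88/3.40) = 18.8 × 1.435294 = 26.9835
petrol: 12.8 × (3.11/2.21) = 12.8 × 1.407240 = 18.0127
tea: 21.9 × (9.30/8.02) = 21.9 × 1.159601 = 25.3953
beer: 23.4 × (7.40/5.98) = 23.4 × 1.237458 = 28.9565
bus fare: 19.0 × (0.83/1.07) = 19.0 × 0.775701 = 14.7383
soap: 4.1 × (3.50/4.53) = 4.1 × 0.772627 = 3.1678
Index = Σ wᵢ·(p₁ᵢ/p₀ᵢ) = 26.9835 + 18.0127 + 25.3953 + 28.9565 + 14.7383 + 3.1678 = 117.2541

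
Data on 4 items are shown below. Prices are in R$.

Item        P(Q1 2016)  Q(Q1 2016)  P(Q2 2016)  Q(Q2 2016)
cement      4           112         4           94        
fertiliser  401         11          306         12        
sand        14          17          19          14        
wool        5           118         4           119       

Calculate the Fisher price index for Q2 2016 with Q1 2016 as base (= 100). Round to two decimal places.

80.58

Laspeyres component (base-period weights):
ΣP(Q2 2016)Q(Q1 2016) = 4×112 + 306×11 + 19×17 + 4×118 = 448 + 3366 + 323 + 472 = 4609
ΣP(Q1 2016)Q(Q1 2016) = 4×112 + 401×11 + 14×17 + 5×118 = 448 + 4411 + 238 + 590 = 5687
L = 4609 / 5687 × 100 = 81.0445
Paasche component (current-period weights):
ΣP(Q2 2016)Q(Q2 2016) = 4×94 + 306×12 + 19×14 + 4×119 = 376 + 3672 + 266 + 476 = 4790
ΣP(Q1 2016)Q(Q2 2016) = 4×94 + 401×12 + 14×14 + 5×119 = 376 + 4812 + 196 + 595 = 5979
P = 4790 / 5979 × 100 = 80.1137
Fisher = √(L × P) = √(81.0445 × 80.1137) = 80.5778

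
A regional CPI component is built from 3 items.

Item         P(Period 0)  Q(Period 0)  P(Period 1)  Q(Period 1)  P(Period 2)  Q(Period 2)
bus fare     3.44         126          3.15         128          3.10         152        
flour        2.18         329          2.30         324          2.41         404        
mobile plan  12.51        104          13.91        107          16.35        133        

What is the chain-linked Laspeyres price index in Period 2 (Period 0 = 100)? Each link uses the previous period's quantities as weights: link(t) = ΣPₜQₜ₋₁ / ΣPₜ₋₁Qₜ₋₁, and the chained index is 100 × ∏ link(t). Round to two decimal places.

117.74

Link Period 0→Period 1:
ΣP(Period 1)Q(Period 0) = 3.15×126 + 2.30×329 + 13.91×104 = 396.9 + 756.7 + 1446.64 = 2600.24
ΣP(Period 0)Q(Period 0) = 3.44×126 + 2.18×329 + 12.51×104 = 433.44 + 717.22 + 1301.04 = 2451.7
link = 2600.24/2451.7 = 1.060587
Link Period 1→Period 2:
ΣP(Period 2)Q(Period 1) = 3.10×128 + 2.41×324 + 16.35×107 = 396.8 + 780.84 + 1749.45 = 2927.09
ΣP(Period 1)Q(Period 1) = 3.15×128 + 2.30×324 + 13.91×107 = 403.2 + 745.2 + 1488.37 = 2636.77
link = 2927.09/2636.77 = 1.110104
Chained index = 100 × 1.060587 × 1.110104 = 117.7362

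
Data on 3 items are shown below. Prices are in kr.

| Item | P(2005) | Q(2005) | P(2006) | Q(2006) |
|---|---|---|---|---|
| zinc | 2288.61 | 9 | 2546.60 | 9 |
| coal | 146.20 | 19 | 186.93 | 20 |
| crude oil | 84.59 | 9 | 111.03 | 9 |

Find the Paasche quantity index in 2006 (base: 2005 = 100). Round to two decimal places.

100.68

Paasche quantity index uses current-period prices as weights.
ΣP(2006)·Q(2006) = 2546.60×9 + 186.93×20 + 111.03×9 = 22919.4 + 3738.6 + 999.27 = 27657.27
ΣP(2006)·Q(2005) = 2546.60×9 + 186.93×19 + 111.03×9 = 22919.4 + 3551.67 + 999.27 = 27470.34
Index = 27657.27 / 27470.34 × 100 = 100.6805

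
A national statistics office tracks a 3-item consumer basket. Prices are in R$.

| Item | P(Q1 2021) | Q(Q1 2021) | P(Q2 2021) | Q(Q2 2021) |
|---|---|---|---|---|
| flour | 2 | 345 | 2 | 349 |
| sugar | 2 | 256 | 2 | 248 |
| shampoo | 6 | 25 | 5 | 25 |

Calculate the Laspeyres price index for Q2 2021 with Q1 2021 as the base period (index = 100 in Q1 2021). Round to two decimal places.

Laspeyres price index uses base-period quantities as weights.
ΣP(Q2 2021)·Q(Q1 2021) = 2×345 + 2×256 + 5×25 = 690 + 512 + 125 = 1327
ΣP(Q1 2021)·Q(Q1 2021) = 2×345 + 2×256 + 6×25 = 690 + 512 + 150 = 1352
Index = 1327 / 1352 × 100 = 98.1509

98.15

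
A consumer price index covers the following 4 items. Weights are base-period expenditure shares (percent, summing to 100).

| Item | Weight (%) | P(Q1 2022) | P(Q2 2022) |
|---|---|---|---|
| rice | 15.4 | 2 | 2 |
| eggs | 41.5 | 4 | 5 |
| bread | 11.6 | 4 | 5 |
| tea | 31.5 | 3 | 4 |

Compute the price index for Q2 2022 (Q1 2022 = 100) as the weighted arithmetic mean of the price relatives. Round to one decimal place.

rice: 15.4 × (2/2) = 15.4 × 1.000000 = 15.4000
eggs: 41.5 × (5/4) = 41.5 × 1.250000 = 51.8750
bread: 11.6 × (5/4) = 11.6 × 1.250000 = 14.5000
tea: 31.5 × (4/3) = 31.5 × 1.333333 = 42.0000
Index = Σ wᵢ·(p₁ᵢ/p₀ᵢ) = 15.4000 + 51.8750 + 14.5000 + 42.0000 = 123.7750

123.8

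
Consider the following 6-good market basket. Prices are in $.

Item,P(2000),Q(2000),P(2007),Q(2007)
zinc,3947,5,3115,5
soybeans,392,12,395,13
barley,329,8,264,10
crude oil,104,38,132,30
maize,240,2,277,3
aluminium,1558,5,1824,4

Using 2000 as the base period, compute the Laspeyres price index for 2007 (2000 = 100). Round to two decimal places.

Laspeyres price index uses base-period quantities as weights.
ΣP(2007)·Q(2000) = 3115×5 + 395×12 + 264×8 + 132×38 + 277×2 + 1824×5 = 15575 + 4740 + 2112 + 5016 + 554 + 9120 = 37117
ΣP(2000)·Q(2000) = 3947×5 + 392×12 + 329×8 + 104×38 + 240×2 + 1558×5 = 19735 + 4704 + 2632 + 3952 + 480 + 7790 = 39293
Index = 37117 / 39293 × 100 = 94.4621

94.46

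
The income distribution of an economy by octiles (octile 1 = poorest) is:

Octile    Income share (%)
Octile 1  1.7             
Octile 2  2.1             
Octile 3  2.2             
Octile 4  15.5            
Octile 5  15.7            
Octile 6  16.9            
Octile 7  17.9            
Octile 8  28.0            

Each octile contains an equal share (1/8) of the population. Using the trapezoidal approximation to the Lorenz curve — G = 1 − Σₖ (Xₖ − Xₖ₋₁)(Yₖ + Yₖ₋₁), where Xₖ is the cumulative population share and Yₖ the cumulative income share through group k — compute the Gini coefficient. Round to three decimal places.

Cumulative income shares Yₖ: 0.0170, 0.0380, 0.0600, 0.2150, 0.3720, 0.5410, 0.7200, 1.0000
Σ (Xₖ−Xₖ₋₁)(Yₖ+Yₖ₋₁) = (1/8)(0.0170+0.0000) + (1/8)(0.0380+0.0170) + (1/8)(0.0600+0.0380) + (1/8)(0.2150+0.0600) + (1/8)(0.3720+0.2150) + (1/8)(0.5410+0.3720) + (1/8)(0.7200+0.5410) + (1/8)(1.0000+0.7200)
  = 0.0021 + 0.0069 + 0.0123 + 0.0344 + 0.0734 + 0.1141 + 0.1576 + 0.2150 = 0.6158
G = 1 − 0.6158 = 0.3842

0.384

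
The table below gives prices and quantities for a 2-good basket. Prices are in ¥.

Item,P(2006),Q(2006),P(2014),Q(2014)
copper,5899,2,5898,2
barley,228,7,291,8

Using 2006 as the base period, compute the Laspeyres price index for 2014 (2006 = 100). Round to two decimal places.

103.28

Laspeyres price index uses base-period quantities as weights.
ΣP(2014)·Q(2006) = 5898×2 + 291×7 = 11796 + 2037 = 13833
ΣP(2006)·Q(2006) = 5899×2 + 228×7 = 11798 + 1596 = 13394
Index = 13833 / 13394 × 100 = 103.2776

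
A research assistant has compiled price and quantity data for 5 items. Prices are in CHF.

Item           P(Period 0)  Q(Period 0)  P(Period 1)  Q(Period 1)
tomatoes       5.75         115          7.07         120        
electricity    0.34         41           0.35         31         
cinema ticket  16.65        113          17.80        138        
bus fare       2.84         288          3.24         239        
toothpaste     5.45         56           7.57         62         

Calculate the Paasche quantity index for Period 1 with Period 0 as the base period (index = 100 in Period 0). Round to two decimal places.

108.66

Paasche quantity index uses current-period prices as weights.
ΣP(Period 1)·Q(Period 1) = 7.07×120 + 0.35×31 + 17.80×138 + 3.24×239 + 7.57×62 = 848.4 + 10.85 + 2456.4 + 774.36 + 469.34 = 4559.35
ΣP(Period 1)·Q(Period 0) = 7.07×115 + 0.35×41 + 17.80×113 + 3.24×288 + 7.57×56 = 813.05 + 14.35 + 2011.4 + 933.12 + 423.92 = 4195.84
Index = 4559.35 / 4195.84 × 100 = 108.6636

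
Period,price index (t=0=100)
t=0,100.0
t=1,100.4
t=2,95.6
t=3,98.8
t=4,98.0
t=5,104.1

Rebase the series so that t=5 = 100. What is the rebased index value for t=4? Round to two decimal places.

94.14

Rebased(t=4) = 98.0 / 104.1 × 100 = 94.1402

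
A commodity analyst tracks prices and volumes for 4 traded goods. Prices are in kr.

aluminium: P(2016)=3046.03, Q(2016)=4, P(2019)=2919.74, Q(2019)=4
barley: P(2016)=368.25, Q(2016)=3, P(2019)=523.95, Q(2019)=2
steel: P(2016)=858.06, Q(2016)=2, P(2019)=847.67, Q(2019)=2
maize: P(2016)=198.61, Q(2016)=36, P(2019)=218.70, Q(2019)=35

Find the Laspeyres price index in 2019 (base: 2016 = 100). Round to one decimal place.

Laspeyres price index uses base-period quantities as weights.
ΣP(2019)·Q(2016) = 2919.74×4 + 523.95×3 + 847.67×2 + 218.70×36 = 11678.96 + 1571.85 + 1695.34 + 7873.2 = 22819.35
ΣP(2016)·Q(2016) = 3046.03×4 + 368.25×3 + 858.06×2 + 198.61×36 = 12184.12 + 1104.75 + 1716.12 + 7149.96 = 22154.95
Index = 22819.35 / 22154.95 × 100 = 102.9989

103.0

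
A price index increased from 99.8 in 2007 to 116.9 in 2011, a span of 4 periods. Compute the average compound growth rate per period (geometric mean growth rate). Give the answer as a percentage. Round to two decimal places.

Growth factor = (116.9/99.8)^(1/4) = (1.171343)^(1/4) = 1.040330
Growth rate = 1.040330 − 1 = 0.040330 = 4.0330%

4.03%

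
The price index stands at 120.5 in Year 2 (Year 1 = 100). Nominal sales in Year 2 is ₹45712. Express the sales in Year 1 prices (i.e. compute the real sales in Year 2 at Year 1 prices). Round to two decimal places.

37935.27

Real = Nominal ÷ (Index/100) = 45712 ÷ (120.5/100)
     = 45712 ÷ 1.205 = 37935.2697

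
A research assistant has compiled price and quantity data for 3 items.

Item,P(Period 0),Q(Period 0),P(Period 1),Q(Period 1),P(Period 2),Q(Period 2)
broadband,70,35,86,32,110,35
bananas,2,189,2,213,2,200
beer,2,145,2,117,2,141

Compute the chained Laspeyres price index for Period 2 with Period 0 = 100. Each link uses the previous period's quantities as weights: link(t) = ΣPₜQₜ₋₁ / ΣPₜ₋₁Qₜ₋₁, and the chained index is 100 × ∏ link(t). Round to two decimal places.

144.51

Link Period 0→Period 1:
ΣP(Period 1)Q(Period 0) = 86×35 + 2×189 + 2×145 = 3010 + 378 + 290 = 3678
ΣP(Period 0)Q(Period 0) = 70×35 + 2×189 + 2×145 = 2450 + 378 + 290 = 3118
link = 3678/3118 = 1.179602
Link Period 1→Period 2:
ΣP(Period 2)Q(Period 1) = 110×32 + 2×213 + 2×117 = 3520 + 426 + 234 = 4180
ΣP(Period 1)Q(Period 1) = 86×32 + 2×213 + 2×117 = 2752 + 426 + 234 = 3412
link = 4180/3412 = 1.225088
Chained index = 100 × 1.179602 × 1.225088 = 144.5117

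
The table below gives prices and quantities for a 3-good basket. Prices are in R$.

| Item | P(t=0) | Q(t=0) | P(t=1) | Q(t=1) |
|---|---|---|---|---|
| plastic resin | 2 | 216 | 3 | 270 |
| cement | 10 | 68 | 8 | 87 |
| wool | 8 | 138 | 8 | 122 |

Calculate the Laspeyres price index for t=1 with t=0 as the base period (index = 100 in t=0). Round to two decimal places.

Laspeyres price index uses base-period quantities as weights.
ΣP(t=1)·Q(t=0) = 3×216 + 8×68 + 8×138 = 648 + 544 + 1104 = 2296
ΣP(t=0)·Q(t=0) = 2×216 + 10×68 + 8×138 = 432 + 680 + 1104 = 2216
Index = 2296 / 2216 × 100 = 103.6101

103.61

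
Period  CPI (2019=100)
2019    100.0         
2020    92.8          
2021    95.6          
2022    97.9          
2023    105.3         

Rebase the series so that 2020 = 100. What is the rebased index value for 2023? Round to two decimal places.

113.47

Rebased(2023) = 105.3 / 92.8 × 100 = 113.4698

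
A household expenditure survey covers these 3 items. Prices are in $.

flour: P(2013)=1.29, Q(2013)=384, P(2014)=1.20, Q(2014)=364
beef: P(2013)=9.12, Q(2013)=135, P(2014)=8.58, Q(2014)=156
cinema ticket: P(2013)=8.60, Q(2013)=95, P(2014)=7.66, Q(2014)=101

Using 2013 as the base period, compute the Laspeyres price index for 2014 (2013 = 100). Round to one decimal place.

92.3

Laspeyres price index uses base-period quantities as weights.
ΣP(2014)·Q(2013) = 1.20×384 + 8.58×135 + 7.66×95 = 460.8 + 1158.3 + 727.7 = 2346.8
ΣP(2013)·Q(2013) = 1.29×384 + 9.12×135 + 8.60×95 = 495.36 + 1231.2 + 817 = 2543.56
Index = 2346.8 / 2543.56 × 100 = 92.2644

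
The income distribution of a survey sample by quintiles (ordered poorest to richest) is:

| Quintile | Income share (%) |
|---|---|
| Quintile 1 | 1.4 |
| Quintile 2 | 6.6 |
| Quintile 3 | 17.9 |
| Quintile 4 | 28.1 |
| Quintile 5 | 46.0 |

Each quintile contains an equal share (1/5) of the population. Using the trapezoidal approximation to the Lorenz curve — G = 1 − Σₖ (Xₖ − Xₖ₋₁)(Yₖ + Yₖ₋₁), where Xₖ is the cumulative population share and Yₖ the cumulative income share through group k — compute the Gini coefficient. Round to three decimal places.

Cumulative income shares Yₖ: 0.0140, 0.0800, 0.2590, 0.5400, 1.0000
Σ (Xₖ−Xₖ₋₁)(Yₖ+Yₖ₋₁) = (1/5)(0.0140+0.0000) + (1/5)(0.0800+0.0140) + (1/5)(0.2590+0.0800) + (1/5)(0.5400+0.2590) + (1/5)(1.0000+0.5400)
  = 0.0028 + 0.0188 + 0.0678 + 0.1598 + 0.3080 = 0.5572
G = 1 − 0.5572 = 0.4428

0.443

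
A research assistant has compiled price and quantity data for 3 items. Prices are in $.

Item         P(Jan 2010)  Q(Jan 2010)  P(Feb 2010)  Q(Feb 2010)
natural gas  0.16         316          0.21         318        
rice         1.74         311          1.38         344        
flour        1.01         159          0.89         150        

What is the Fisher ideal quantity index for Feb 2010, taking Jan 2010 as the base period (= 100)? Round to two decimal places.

Laspeyres component (base-period weights):
ΣP(Jan 2010)Q(Feb 2010) = 0.16×318 + 1.74×344 + 1.01×150 = 50.88 + 598.56 + 151.5 = 800.94
ΣP(Jan 2010)Q(Jan 2010) = 0.16×316 + 1.74×311 + 1.01×159 = 50.56 + 541.14 + 160.59 = 752.29
L = 800.94 / 752.29 × 100 = 106.4669
Paasche component (current-period weights):
ΣP(Feb 2010)Q(Feb 2010) = 0.21×318 + 1.38×344 + 0.89×150 = 66.78 + 474.72 + 133.5 = 675
ΣP(Feb 2010)Q(Jan 2010) = 0.21×316 + 1.38×311 + 0.89×159 = 66.36 + 429.18 + 141.51 = 637.05
P = 675 / 637.05 × 100 = 105.9571
Fisher = √(L × P) = √(106.4669 × 105.9571) = 106.2117

106.21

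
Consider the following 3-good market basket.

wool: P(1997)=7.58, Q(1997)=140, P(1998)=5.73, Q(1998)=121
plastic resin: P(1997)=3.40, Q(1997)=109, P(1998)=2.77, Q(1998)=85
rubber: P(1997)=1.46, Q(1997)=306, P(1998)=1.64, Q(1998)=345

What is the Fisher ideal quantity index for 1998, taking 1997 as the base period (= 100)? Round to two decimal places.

Laspeyres component (base-period weights):
ΣP(1997)Q(1998) = 7.58×121 + 3.40×85 + 1.46×345 = 917.18 + 289 + 503.7 = 1709.88
ΣP(1997)Q(1997) = 7.58×140 + 3.40×109 + 1.46×306 = 1061.2 + 370.6 + 446.76 = 1878.56
L = 1709.88 / 1878.56 × 100 = 91.0208
Paasche component (current-period weights):
ΣP(1998)Q(1998) = 5.73×121 + 2.77×85 + 1.64×345 = 693.33 + 235.45 + 565.8 = 1494.58
ΣP(1998)Q(1997) = 5.73×140 + 2.77×109 + 1.64×306 = 802.2 + 301.93 + 501.84 = 1605.97
P = 1494.58 / 1605.97 × 100 = 93.0640
Fisher = √(L × P) = √(91.0208 × 93.0640) = 92.0367

92.04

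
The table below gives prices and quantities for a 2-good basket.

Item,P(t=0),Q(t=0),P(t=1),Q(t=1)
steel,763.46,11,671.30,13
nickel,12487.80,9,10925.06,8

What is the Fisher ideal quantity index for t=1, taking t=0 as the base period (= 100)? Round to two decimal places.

Laspeyres component (base-period weights):
ΣP(t=0)Q(t=1) = 763.46×13 + 12487.80×8 = 9924.98 + 99902.4 = 109827.38
ΣP(t=0)Q(t=0) = 763.46×11 + 12487.80×9 = 8398.06 + 112390.2 = 120788.26
L = 109827.38 / 120788.26 × 100 = 90.9255
Paasche component (current-period weights):
ΣP(t=1)Q(t=1) = 671.30×13 + 10925.06×8 = 8726.9 + 87400.48 = 96127.38
ΣP(t=1)Q(t=0) = 671.30×11 + 10925.06×9 = 7384.3 + 98325.54 = 105709.84
P = 96127.38 / 105709.84 × 100 = 90.9351
Fisher = √(L × P) = √(90.9255 × 90.9351) = 90.9303

90.93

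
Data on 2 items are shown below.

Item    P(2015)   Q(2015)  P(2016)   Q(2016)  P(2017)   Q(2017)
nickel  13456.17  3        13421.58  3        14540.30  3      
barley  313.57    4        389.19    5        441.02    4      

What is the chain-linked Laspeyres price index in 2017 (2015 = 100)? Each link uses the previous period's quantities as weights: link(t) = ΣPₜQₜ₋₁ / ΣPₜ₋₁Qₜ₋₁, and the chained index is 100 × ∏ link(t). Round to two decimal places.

Link 2015→2016:
ΣP(2016)Q(2015) = 13421.58×3 + 389.19×4 = 40264.74 + 1556.76 = 41821.5
ΣP(2015)Q(2015) = 13456.17×3 + 313.57×4 = 40368.51 + 1254.28 = 41622.79
link = 41821.5/41622.79 = 1.004774
Link 2016→2017:
ΣP(2017)Q(2016) = 14540.30×3 + 441.02×5 = 43620.9 + 2205.1 = 45826
ΣP(2016)Q(2016) = 13421.58×3 + 389.19×5 = 40264.74 + 1945.95 = 42210.69
link = 45826/42210.69 = 1.085649
Chained index = 100 × 1.004774 × 1.085649 = 109.0832

109.08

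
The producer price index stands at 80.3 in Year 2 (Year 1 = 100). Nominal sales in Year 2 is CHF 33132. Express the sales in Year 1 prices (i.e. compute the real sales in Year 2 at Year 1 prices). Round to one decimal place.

41260.3

Real = Nominal ÷ (Index/100) = 33132 ÷ (80.3/100)
     = 33132 ÷ 0.803 = 41260.2740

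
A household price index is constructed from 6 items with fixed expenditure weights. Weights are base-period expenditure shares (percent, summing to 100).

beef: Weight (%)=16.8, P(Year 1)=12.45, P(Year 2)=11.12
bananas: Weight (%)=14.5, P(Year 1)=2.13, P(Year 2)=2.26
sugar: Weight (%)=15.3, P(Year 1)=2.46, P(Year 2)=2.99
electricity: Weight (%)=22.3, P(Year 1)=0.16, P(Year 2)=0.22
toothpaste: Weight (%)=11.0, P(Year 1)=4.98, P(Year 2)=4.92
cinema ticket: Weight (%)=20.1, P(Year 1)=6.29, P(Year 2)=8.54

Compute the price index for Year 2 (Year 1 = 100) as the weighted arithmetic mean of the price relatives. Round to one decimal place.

beef: 16.8 × (11.12/12.45) = 16.8 × 0.893173 = 15.0053
bananas: 14.5 × (2.26/2.13) = 14.5 × 1.061033 = 15.3850
sugar: 15.3 × (2.99/2.46) = 15.3 × 1.215447 = 18.5963
electricity: 22.3 × (0.22/0.16) = 22.3 × 1.375000 = 30.6625
toothpaste: 11.0 × (4.92/4.98) = 11.0 × 0.987952 = 10.8675
cinema ticket: 20.1 × (8.54/6.29) = 20.1 × 1.357711 = 27.2900
Index = Σ wᵢ·(p₁ᵢ/p₀ᵢ) = 15.0053 + 15.3850 + 18.5963 + 30.6625 + 10.8675 + 27.2900 = 117.8066

117.8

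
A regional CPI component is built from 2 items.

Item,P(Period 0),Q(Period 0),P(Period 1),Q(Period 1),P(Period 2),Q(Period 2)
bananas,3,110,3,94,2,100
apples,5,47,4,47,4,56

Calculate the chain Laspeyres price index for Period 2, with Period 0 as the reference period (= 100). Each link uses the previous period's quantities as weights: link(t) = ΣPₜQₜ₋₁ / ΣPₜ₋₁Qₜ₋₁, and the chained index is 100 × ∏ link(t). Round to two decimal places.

73.35

Link Period 0→Period 1:
ΣP(Period 1)Q(Period 0) = 3×110 + 4×47 = 330 + 188 = 518
ΣP(Period 0)Q(Period 0) = 3×110 + 5×47 = 330 + 235 = 565
link = 518/565 = 0.916814
Link Period 1→Period 2:
ΣP(Period 2)Q(Period 1) = 2×94 + 4×47 = 188 + 188 = 376
ΣP(Period 1)Q(Period 1) = 3×94 + 4×47 = 282 + 188 = 470
link = 376/470 = 0.800000
Chained index = 100 × 0.916814 × 0.800000 = 73.3451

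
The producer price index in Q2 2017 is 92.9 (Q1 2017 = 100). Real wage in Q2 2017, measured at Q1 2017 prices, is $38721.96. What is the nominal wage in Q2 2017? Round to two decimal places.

Nominal = Real × (Index/100) = 38721.96 × (92.9/100)
        = 38721.96 × 0.929 = 35972.7008

35972.70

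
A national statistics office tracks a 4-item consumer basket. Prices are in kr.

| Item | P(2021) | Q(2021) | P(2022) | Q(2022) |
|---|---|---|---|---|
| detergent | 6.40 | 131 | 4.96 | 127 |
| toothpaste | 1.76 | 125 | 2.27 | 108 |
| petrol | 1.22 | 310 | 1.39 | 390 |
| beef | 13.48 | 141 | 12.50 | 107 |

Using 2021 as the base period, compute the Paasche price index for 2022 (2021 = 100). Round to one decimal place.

94.3

Paasche price index uses current-period quantities as weights.
ΣP(2022)·Q(2022) = 4.96×127 + 2.27×108 + 1.39×390 + 12.50×107 = 629.92 + 245.16 + 542.1 + 1337.5 = 2754.68
ΣP(2021)·Q(2022) = 6.40×127 + 1.76×108 + 1.22×390 + 13.48×107 = 812.8 + 190.08 + 475.8 + 1442.36 = 2921.04
Index = 2754.68 / 2921.04 × 100 = 94.3048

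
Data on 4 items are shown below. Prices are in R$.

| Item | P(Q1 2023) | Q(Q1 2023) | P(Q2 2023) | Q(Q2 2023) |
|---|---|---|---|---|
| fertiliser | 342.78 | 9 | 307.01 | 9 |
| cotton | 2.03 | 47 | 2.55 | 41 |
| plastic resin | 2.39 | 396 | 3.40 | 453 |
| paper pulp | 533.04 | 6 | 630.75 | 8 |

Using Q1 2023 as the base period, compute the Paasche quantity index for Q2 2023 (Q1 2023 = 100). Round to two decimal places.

Paasche quantity index uses current-period prices as weights.
ΣP(Q2 2023)·Q(Q2 2023) = 307.01×9 + 2.55×41 + 3.40×453 + 630.75×8 = 2763.09 + 104.55 + 1540.2 + 5046 = 9453.84
ΣP(Q2 2023)·Q(Q1 2023) = 307.01×9 + 2.55×47 + 3.40×396 + 630.75×6 = 2763.09 + 119.85 + 1346.4 + 3784.5 = 8013.84
Index = 9453.84 / 8013.84 × 100 = 117.9689

117.97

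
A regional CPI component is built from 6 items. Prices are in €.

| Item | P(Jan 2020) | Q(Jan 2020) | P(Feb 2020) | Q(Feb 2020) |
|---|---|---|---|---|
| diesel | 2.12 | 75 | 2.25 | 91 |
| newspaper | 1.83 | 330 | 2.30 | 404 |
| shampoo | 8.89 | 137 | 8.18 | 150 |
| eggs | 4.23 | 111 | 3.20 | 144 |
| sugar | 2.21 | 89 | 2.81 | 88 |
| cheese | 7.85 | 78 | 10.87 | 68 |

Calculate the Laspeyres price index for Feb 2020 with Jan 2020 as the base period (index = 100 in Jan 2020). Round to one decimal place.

107.4

Laspeyres price index uses base-period quantities as weights.
ΣP(Feb 2020)·Q(Jan 2020) = 2.25×75 + 2.30×330 + 8.18×137 + 3.20×111 + 2.81×89 + 10.87×78 = 168.75 + 759 + 1120.66 + 355.2 + 250.09 + 847.86 = 3501.56
ΣP(Jan 2020)·Q(Jan 2020) = 2.12×75 + 1.83×330 + 8.89×137 + 4.23×111 + 2.21×89 + 7.85×78 = 159 + 603.9 + 1217.93 + 469.53 + 196.69 + 612.3 = 3259.35
Index = 3501.56 / 3259.35 × 100 = 107.4312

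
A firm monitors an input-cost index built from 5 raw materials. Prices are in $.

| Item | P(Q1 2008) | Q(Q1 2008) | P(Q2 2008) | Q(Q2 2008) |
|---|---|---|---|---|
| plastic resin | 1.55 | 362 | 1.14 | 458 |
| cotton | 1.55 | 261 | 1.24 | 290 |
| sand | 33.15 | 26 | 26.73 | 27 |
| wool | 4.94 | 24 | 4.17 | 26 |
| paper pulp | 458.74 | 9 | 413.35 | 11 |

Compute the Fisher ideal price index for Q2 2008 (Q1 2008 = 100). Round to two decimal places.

86.51

Laspeyres component (base-period weights):
ΣP(Q2 2008)Q(Q1 2008) = 1.14×362 + 1.24×261 + 26.73×26 + 4.17×24 + 413.35×9 = 412.68 + 323.64 + 694.98 + 100.08 + 3720.15 = 5251.53
ΣP(Q1 2008)Q(Q1 2008) = 1.55×362 + 1.55×261 + 33.15×26 + 4.94×24 + 458.74×9 = 561.1 + 404.55 + 861.9 + 118.56 + 4128.66 = 6074.77
L = 5251.53 / 6074.77 × 100 = 86.4482
Paasche component (current-period weights):
ΣP(Q2 2008)Q(Q2 2008) = 1.14×458 + 1.24×290 + 26.73×27 + 4.17×26 + 413.35×11 = 522.12 + 359.6 + 721.71 + 108.42 + 4546.85 = 6258.7
ΣP(Q1 2008)Q(Q2 2008) = 1.55×458 + 1.55×290 + 33.15×27 + 4.94×26 + 458.74×11 = 709.9 + 449.5 + 895.05 + 128.44 + 5046.14 = 7229.03
P = 6258.7 / 7229.03 × 100 = 86.5773
Fisher = √(L × P) = √(86.4482 × 86.5773) = 86.5127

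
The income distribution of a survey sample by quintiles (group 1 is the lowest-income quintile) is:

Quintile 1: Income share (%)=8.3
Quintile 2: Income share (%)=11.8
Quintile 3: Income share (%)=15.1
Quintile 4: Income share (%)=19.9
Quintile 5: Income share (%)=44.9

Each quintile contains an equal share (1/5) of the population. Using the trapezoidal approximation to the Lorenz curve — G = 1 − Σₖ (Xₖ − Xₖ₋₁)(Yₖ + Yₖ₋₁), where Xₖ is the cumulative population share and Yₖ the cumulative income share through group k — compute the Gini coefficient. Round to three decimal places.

Cumulative income shares Yₖ: 0.0830, 0.2010, 0.3520, 0.5510, 1.0000
Σ (Xₖ−Xₖ₋₁)(Yₖ+Yₖ₋₁) = (1/5)(0.0830+0.0000) + (1/5)(0.2010+0.0830) + (1/5)(0.3520+0.2010) + (1/5)(0.5510+0.3520) + (1/5)(1.0000+0.5510)
  = 0.0166 + 0.0568 + 0.1106 + 0.1806 + 0.3102 = 0.6748
G = 1 − 0.6748 = 0.3252

0.325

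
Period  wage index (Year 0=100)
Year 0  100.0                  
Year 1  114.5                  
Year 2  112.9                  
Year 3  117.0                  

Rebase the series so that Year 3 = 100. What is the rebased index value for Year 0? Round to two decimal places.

85.47

Rebased(Year 0) = 100.0 / 117.0 × 100 = 85.4701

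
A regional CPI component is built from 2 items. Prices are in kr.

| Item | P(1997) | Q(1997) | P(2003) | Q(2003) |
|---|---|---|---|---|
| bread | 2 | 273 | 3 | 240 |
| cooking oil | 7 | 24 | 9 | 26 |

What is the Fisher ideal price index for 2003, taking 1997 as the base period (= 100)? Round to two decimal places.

Laspeyres component (base-period weights):
ΣP(2003)Q(1997) = 3×273 + 9×24 = 819 + 216 = 1035
ΣP(1997)Q(1997) = 2×273 + 7×24 = 546 + 168 = 714
L = 1035 / 714 × 100 = 144.9580
Paasche component (current-period weights):
ΣP(2003)Q(2003) = 3×240 + 9×26 = 720 + 234 = 954
ΣP(1997)Q(2003) = 2×240 + 7×26 = 480 + 182 = 662
P = 954 / 662 × 100 = 144.1088
Fisher = √(L × P) = √(144.9580 × 144.1088) = 144.5327

144.53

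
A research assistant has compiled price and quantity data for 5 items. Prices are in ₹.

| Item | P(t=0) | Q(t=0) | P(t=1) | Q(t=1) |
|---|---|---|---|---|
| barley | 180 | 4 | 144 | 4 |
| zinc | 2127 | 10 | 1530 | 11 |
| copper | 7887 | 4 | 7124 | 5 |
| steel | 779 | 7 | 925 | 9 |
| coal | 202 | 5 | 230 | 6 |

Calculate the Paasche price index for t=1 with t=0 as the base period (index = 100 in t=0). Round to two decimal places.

Paasche price index uses current-period quantities as weights.
ΣP(t=1)·Q(t=1) = 144×4 + 1530×11 + 7124×5 + 925×9 + 230×6 = 576 + 16830 + 35620 + 8325 + 1380 = 62731
ΣP(t=0)·Q(t=1) = 180×4 + 2127×11 + 7887×5 + 779×9 + 202×6 = 720 + 23397 + 39435 + 7011 + 1212 = 71775
Index = 62731 / 71775 × 100 = 87.3995

87.40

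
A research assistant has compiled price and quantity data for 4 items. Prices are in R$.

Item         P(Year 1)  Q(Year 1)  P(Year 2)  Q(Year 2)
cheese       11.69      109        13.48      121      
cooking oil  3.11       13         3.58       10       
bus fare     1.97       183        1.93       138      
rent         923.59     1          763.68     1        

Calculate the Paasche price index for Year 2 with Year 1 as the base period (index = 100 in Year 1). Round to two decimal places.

Paasche price index uses current-period quantities as weights.
ΣP(Year 2)·Q(Year 2) = 13.48×121 + 3.58×10 + 1.93×138 + 763.68×1 = 1631.08 + 35.8 + 266.34 + 763.68 = 2696.9
ΣP(Year 1)·Q(Year 2) = 11.69×121 + 3.11×10 + 1.97×138 + 923.59×1 = 1414.49 + 31.1 + 271.86 + 923.59 = 2641.04
Index = 2696.9 / 2641.04 × 100 = 102.1151

102.12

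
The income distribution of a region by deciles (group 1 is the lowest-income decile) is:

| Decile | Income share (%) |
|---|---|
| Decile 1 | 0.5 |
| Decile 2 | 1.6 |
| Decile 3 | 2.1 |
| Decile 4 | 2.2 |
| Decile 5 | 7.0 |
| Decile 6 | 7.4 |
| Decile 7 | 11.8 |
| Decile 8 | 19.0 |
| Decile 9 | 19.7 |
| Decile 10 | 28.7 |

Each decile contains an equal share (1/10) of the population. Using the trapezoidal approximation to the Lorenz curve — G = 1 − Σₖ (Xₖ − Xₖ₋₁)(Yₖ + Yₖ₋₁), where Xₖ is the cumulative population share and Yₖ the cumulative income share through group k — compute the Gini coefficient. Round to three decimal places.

Cumulative income shares Yₖ: 0.0050, 0.0210, 0.0420, 0.0640, 0.1340, 0.2080, 0.3260, 0.5160, 0.7130, 1.0000
Σ (Xₖ−Xₖ₋₁)(Yₖ+Yₖ₋₁) = (1/10)(0.0050+0.0000) + (1/10)(0.0210+0.0050) + (1/10)(0.0420+0.0210) + (1/10)(0.0640+0.0420) + (1/10)(0.1340+0.0640) + (1/10)(0.2080+0.1340) + (1/10)(0.3260+0.2080) + (1/10)(0.5160+0.3260) + (1/10)(0.7130+0.5160) + (1/10)(1.0000+0.7130)
  = 0.0005 + 0.0026 + 0.0063 + 0.0106 + 0.0198 + 0.0342 + 0.0534 + 0.0842 + 0.1229 + 0.1713 = 0.5058
G = 1 − 0.5058 = 0.4942

0.494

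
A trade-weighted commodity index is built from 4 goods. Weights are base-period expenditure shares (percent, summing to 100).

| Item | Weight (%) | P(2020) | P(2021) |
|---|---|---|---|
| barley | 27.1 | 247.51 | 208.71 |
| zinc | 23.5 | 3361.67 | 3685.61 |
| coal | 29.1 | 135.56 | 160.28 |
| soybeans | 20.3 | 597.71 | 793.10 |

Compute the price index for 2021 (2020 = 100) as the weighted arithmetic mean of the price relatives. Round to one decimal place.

110.0

barley: 27.1 × (208.71/247.51) = 27.1 × 0.843239 = 22.8518
zinc: 23.5 × (3685.61/3361.67) = 23.5 × 1.096363 = 25.7645
coal: 29.1 × (160.28/135.56) = 29.1 × 1.182355 = 34.4065
soybeans: 20.3 × (793.10/597.71) = 20.3 × 1.326898 = 26.9360
Index = Σ wᵢ·(p₁ᵢ/p₀ᵢ) = 22.8518 + 25.7645 + 34.4065 + 26.9360 = 109.9588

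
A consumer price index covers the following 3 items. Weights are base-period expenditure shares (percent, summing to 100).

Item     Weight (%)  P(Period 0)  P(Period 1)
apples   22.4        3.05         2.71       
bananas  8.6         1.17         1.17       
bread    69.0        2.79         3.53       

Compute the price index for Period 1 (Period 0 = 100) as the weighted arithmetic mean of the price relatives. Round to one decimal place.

apples: 22.4 × (2.71/3.05) = 22.4 × 0.888525 = 19.9030
bananas: 8.6 × (1.17/1.17) = 8.6 × 1.000000 = 8.6000
bread: 69.0 × (3.53/2.79) = 69.0 × 1.265233 = 87.3011
Index = Σ wᵢ·(p₁ᵢ/p₀ᵢ) = 19.9030 + 8.6000 + 87.3011 = 115.8040

115.8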